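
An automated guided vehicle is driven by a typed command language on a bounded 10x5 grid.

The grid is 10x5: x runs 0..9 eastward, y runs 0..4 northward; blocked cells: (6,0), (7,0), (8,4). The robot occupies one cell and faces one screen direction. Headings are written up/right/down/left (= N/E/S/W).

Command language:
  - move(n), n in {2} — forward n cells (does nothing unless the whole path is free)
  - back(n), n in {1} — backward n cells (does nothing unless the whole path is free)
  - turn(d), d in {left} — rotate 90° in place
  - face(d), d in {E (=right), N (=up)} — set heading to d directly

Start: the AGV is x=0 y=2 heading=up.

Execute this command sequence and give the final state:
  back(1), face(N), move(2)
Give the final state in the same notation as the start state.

x=0 y=3 heading=up

from: x=0 y=2 heading=up
1. back(1) → x=0 y=1 heading=up
2. face(N) → x=0 y=1 heading=up
3. move(2) → x=0 y=3 heading=up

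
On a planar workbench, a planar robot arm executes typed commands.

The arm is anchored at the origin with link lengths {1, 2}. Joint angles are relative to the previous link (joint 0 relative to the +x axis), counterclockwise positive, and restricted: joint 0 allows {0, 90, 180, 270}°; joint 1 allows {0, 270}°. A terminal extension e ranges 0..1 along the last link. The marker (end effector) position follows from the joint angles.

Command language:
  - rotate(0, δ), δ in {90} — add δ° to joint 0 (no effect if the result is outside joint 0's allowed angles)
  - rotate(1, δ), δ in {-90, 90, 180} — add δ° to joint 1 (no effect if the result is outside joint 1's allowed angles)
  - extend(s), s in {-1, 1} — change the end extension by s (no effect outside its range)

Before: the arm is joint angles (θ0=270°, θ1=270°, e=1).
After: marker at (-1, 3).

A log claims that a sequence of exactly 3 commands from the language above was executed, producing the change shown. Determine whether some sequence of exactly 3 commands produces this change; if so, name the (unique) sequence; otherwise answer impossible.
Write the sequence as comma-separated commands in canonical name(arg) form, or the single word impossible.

rotate(0, 90), rotate(0, 90), rotate(0, 90)

initial: joint angles (θ0=270°, θ1=270°, e=1)
1. rotate(0, 90) → joint angles (θ0=0°, θ1=270°, e=1)
2. rotate(0, 90) → joint angles (θ0=90°, θ1=270°, e=1)
3. rotate(0, 90) → joint angles (θ0=180°, θ1=270°, e=1)
no other 3-command option fits: unique.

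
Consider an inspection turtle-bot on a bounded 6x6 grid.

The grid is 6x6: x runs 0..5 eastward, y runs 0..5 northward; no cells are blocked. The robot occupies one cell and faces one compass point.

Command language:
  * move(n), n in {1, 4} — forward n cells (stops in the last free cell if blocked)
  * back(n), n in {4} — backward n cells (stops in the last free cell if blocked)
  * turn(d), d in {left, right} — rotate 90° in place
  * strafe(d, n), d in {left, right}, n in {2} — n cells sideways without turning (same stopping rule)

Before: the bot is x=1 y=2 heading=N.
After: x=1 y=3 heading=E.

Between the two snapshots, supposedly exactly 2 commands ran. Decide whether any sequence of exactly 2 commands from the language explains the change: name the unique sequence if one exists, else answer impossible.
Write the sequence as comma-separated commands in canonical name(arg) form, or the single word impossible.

key: order matters: swapping move(1) and turn(right) lands elsewhere
t0: x=1 y=2 heading=N
[1] after move(1): x=1 y=3 heading=N
[2] after turn(right): x=1 y=3 heading=E
no other 2-command option fits: unique.

move(1), turn(right)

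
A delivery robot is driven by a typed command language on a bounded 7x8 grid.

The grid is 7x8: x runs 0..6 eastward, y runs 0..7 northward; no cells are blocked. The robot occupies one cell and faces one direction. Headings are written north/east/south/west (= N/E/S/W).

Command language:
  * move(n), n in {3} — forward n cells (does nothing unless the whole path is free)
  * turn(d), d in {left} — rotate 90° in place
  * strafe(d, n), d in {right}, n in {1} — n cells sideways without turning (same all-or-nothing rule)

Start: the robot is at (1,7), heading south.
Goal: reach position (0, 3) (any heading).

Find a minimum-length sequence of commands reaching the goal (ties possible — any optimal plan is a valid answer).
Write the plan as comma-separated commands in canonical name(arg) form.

move(3), strafe(right, 1), turn(left), strafe(right, 1)

from: at (1,7), heading south
t=1 move(3) ⇒ at (1,4), heading south
t=2 strafe(right, 1) ⇒ at (0,4), heading south
t=3 turn(left) ⇒ at (0,4), heading east
t=4 strafe(right, 1) ⇒ at (0,3), heading east
nothing shorter than 4 reaches the goal.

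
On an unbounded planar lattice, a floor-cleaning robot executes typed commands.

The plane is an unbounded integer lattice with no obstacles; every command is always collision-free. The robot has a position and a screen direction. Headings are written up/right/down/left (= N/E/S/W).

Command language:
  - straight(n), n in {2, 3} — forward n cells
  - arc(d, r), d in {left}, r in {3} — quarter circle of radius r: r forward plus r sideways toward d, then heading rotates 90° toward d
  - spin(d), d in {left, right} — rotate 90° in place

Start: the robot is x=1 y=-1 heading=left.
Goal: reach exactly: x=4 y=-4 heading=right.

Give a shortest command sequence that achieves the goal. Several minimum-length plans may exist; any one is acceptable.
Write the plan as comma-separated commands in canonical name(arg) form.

spin(left), arc(left, 3)

t0: x=1 y=-1 heading=left
t=1 spin(left) ⇒ x=1 y=-1 heading=down
t=2 arc(left, 3) ⇒ x=4 y=-4 heading=right
shorter routes all fall short; 2 is best.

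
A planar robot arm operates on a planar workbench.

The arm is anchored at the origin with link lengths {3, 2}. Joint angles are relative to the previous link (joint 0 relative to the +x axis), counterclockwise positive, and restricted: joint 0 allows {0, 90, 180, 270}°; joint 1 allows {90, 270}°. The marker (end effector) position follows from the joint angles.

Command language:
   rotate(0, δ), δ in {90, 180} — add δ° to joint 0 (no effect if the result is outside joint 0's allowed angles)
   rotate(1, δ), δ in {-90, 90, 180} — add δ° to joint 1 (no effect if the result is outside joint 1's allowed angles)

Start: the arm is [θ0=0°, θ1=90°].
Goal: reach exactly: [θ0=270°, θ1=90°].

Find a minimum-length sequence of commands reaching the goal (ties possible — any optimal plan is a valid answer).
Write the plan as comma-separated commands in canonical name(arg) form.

begin: [θ0=0°, θ1=90°]
step 1 (rotate(0, 90)): [θ0=90°, θ1=90°]
step 2 (rotate(0, 180)): [θ0=270°, θ1=90°]
nothing shorter than 2 reaches the goal.

rotate(0, 90), rotate(0, 180)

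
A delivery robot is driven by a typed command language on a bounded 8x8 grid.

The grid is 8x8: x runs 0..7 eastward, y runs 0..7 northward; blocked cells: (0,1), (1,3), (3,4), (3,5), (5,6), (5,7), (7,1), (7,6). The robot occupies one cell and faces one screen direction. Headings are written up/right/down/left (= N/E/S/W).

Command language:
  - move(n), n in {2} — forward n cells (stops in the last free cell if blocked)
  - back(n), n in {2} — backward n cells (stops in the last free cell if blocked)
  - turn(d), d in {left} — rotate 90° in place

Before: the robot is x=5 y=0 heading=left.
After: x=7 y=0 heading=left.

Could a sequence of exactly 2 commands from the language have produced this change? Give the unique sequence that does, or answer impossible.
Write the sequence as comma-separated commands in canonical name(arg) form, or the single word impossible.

key: the second back(2) runs into the grid edge before its full distance
start: x=5 y=0 heading=left
t=1 back(2) ⇒ x=7 y=0 heading=left
t=2 back(2) ⇒ x=7 y=0 heading=left
no rival 2-sequence matches.

back(2), back(2)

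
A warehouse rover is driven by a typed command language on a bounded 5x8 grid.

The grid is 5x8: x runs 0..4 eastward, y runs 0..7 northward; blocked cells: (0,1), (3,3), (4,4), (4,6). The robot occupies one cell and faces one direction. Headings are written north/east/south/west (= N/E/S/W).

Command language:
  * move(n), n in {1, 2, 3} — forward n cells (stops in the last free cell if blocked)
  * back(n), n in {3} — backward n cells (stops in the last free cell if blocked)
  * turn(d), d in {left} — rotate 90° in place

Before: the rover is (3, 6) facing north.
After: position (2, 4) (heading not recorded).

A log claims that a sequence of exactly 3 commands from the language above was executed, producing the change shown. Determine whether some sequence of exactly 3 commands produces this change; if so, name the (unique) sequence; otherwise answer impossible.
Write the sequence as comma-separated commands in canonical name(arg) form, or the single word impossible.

key: running move(1) before back(3) would end elsewhere — order is forced
from: (3, 6) facing north
1. back(3) → (3, 4) facing north
2. turn(left) → (3, 4) facing west
3. move(1) → (2, 4) facing west
all 125 alternatives checked — unique.

back(3), turn(left), move(1)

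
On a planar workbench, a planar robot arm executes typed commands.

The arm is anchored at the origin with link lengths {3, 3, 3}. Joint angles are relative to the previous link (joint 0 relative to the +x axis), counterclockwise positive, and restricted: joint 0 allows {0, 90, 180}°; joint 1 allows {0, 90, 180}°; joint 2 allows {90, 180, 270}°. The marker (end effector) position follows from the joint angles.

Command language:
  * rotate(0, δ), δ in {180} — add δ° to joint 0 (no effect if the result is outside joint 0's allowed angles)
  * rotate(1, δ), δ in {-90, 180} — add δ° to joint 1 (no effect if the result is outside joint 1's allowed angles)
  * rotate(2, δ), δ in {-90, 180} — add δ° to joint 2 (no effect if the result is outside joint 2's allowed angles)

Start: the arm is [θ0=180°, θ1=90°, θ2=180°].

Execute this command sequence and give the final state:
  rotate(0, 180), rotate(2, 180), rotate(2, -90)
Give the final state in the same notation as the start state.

initial: [θ0=180°, θ1=90°, θ2=180°]
1. rotate(0, 180) → [θ0=0°, θ1=90°, θ2=180°]
2. rotate(2, 180) → [θ0=0°, θ1=90°, θ2=180°]
3. rotate(2, -90) → [θ0=0°, θ1=90°, θ2=90°]

[θ0=0°, θ1=90°, θ2=90°]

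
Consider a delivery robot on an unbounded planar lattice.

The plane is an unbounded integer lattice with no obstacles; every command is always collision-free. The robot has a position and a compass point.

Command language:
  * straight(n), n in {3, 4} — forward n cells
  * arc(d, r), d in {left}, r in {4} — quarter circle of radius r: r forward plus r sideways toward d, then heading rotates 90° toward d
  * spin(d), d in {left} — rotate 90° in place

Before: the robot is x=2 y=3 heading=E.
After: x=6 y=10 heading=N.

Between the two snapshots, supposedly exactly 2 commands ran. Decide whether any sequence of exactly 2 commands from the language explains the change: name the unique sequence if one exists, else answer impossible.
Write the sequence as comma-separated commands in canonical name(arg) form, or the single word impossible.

arc(left, 4), straight(3)

key: position moved to (6,10) AND the heading swung to N — translation plus rotation needed
from: x=2 y=3 heading=E
t=1 arc(left, 4) ⇒ x=6 y=7 heading=N
t=2 straight(3) ⇒ x=6 y=10 heading=N
uniquely the one of 16 2-step routes that fits.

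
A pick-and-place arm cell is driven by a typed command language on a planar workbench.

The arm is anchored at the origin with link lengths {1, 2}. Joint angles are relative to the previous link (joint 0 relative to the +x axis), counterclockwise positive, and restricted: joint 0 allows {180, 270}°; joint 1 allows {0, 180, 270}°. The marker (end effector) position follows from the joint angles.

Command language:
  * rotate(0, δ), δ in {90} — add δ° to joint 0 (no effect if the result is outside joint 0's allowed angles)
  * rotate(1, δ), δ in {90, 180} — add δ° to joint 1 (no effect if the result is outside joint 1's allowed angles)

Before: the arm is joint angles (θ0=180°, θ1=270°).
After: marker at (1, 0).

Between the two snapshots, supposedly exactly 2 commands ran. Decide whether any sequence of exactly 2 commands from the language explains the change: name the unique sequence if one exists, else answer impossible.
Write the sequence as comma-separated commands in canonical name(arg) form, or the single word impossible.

rotate(1, 90), rotate(1, 180)

key: running rotate(1, 180) before rotate(1, 90) would end elsewhere — order is forced
start: joint angles (θ0=180°, θ1=270°)
1. rotate(1, 90) → joint angles (θ0=180°, θ1=0°)
2. rotate(1, 180) → joint angles (θ0=180°, θ1=180°)
all 9 alternatives checked — unique.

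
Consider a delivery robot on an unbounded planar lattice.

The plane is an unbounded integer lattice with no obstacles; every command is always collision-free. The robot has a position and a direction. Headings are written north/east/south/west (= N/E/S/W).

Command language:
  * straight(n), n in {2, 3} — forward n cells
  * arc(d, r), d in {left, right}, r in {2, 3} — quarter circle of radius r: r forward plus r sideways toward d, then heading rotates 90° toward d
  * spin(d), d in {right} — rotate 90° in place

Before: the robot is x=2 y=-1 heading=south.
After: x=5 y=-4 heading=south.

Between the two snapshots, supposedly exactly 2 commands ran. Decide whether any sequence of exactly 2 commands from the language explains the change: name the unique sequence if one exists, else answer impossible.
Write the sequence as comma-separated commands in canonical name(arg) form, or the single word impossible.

arc(left, 3), spin(right)

key: heading stays S — rotations cancel among the 2 commands
begin: x=2 y=-1 heading=south
t=1 arc(left, 3) ⇒ x=5 y=-4 heading=east
t=2 spin(right) ⇒ x=5 y=-4 heading=south
no other 2-command option fits: unique.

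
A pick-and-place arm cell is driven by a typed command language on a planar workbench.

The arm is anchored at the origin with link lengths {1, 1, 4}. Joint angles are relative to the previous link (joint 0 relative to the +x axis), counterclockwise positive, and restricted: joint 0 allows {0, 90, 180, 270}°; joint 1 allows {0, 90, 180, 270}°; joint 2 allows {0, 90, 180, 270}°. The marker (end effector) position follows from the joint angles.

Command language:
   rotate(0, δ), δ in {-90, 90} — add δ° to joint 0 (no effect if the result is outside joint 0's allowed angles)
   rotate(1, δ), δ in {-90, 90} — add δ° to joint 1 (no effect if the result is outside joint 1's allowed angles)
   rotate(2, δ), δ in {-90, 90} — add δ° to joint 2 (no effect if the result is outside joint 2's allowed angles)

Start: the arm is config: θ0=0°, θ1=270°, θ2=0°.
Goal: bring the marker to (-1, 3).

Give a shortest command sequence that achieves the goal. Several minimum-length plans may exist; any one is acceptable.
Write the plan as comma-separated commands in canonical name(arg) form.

t0: config: θ0=0°, θ1=270°, θ2=0°
step 1 (rotate(0, -90)): config: θ0=270°, θ1=270°, θ2=0°
step 2 (rotate(2, -90)): config: θ0=270°, θ1=270°, θ2=270°
minimal: 2 command(s), checked below 2.

rotate(0, -90), rotate(2, -90)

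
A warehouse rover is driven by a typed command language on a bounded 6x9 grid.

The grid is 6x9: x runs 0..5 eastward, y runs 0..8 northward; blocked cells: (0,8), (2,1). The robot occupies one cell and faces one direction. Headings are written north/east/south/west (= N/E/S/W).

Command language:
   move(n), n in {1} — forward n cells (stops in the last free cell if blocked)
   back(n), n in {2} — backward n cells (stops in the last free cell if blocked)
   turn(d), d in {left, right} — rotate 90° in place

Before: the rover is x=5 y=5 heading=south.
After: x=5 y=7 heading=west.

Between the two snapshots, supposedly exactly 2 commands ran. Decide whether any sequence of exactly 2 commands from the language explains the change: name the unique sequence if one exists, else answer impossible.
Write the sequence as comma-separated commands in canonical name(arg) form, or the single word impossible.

back(2), turn(right)

key: running turn(right) before back(2) would end elsewhere — order is forced
t0: x=5 y=5 heading=south
1. back(2) → x=5 y=7 heading=south
2. turn(right) → x=5 y=7 heading=west
no other 2-command option fits: unique.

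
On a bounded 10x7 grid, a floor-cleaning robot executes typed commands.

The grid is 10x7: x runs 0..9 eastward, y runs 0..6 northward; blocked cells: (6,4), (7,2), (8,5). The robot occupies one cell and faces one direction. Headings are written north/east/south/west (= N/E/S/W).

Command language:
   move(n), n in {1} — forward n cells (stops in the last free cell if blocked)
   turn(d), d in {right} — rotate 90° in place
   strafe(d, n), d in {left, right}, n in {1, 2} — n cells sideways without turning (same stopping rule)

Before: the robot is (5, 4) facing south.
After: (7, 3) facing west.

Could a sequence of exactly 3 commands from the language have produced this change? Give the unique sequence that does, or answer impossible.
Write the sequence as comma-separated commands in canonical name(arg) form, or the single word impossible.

move(1), strafe(left, 2), turn(right)

key: running turn(right) before move(1) would end elsewhere — order is forced
from: (5, 4) facing south
t=1 move(1) ⇒ (5, 3) facing south
t=2 strafe(left, 2) ⇒ (7, 3) facing south
t=3 turn(right) ⇒ (7, 3) facing west
uniquely the one of 216 3-step routes that fits.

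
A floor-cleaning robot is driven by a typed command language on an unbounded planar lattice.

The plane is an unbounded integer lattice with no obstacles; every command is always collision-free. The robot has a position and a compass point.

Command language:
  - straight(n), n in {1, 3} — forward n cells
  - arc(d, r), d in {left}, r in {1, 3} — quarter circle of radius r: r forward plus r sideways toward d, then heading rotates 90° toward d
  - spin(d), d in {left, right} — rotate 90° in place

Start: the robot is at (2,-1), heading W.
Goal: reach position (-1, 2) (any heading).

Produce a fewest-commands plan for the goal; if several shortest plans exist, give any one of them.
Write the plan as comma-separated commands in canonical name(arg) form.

begin: at (2,-1), heading W
step 1 (spin(right)): at (2,-1), heading N
step 2 (arc(left, 3)): at (-1,2), heading W
minimal: 2 command(s), checked below 2.

spin(right), arc(left, 3)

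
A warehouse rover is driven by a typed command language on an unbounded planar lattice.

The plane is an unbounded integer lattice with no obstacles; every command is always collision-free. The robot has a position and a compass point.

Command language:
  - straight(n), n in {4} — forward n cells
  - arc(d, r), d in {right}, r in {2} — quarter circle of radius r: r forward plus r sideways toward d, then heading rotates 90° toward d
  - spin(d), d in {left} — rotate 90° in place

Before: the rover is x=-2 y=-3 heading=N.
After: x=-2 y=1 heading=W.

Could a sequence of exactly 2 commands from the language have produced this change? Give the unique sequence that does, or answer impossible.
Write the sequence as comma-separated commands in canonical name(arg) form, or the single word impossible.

key: running spin(left) before straight(4) would end elsewhere — order is forced
begin: x=-2 y=-3 heading=N
1. straight(4) → x=-2 y=1 heading=N
2. spin(left) → x=-2 y=1 heading=W
all 9 alternatives checked — unique.

straight(4), spin(left)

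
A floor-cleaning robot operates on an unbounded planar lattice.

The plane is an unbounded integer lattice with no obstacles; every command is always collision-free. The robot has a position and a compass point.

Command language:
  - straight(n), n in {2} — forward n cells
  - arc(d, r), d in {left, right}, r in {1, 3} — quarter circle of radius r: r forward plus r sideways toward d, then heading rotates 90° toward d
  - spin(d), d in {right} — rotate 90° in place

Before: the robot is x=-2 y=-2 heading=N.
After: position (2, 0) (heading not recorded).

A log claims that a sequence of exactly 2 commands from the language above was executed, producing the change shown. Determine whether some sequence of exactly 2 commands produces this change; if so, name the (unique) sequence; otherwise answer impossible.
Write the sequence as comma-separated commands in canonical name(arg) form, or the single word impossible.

arc(right, 3), arc(right, 1)

key: running arc(right, 1) before arc(right, 3) would end elsewhere — order is forced
t0: x=-2 y=-2 heading=N
step 1 (arc(right, 3)): x=1 y=1 heading=E
step 2 (arc(right, 1)): x=2 y=0 heading=S
all 36 alternatives checked — unique.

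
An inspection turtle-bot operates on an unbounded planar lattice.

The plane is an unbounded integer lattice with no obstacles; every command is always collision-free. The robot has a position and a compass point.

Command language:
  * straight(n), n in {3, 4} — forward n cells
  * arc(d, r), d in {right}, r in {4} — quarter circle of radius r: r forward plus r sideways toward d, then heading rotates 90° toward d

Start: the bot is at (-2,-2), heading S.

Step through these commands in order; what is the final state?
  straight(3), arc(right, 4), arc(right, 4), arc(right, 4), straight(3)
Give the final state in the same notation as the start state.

at (-3,-1), heading E

t0: at (-2,-2), heading S
[1] after straight(3): at (-2,-5), heading S
[2] after arc(right, 4): at (-6,-9), heading W
[3] after arc(right, 4): at (-10,-5), heading N
[4] after arc(right, 4): at (-6,-1), heading E
[5] after straight(3): at (-3,-1), heading E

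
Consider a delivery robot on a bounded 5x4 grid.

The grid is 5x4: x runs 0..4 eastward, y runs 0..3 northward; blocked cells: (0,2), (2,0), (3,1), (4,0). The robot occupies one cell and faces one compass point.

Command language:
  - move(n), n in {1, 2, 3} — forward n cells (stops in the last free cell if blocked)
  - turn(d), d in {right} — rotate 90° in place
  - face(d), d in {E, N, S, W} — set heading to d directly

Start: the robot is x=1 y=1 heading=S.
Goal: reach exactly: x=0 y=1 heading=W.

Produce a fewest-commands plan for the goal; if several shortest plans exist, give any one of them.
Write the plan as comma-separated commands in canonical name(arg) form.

turn(right), move(1)

t0: x=1 y=1 heading=S
[1] after turn(right): x=1 y=1 heading=W
[2] after move(1): x=0 y=1 heading=W
minimal: 2 command(s), checked below 2.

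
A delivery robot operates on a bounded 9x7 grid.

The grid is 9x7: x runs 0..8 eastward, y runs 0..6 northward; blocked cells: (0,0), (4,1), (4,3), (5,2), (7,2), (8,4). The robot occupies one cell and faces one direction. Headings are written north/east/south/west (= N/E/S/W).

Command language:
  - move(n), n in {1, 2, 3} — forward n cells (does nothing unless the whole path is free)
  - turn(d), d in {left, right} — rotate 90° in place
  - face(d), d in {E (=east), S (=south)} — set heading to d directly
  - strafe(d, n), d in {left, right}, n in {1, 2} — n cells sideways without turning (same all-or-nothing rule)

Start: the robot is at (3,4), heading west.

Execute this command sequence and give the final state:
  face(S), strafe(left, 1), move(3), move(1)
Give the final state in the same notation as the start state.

initial: at (3,4), heading west
[1] after face(S): at (3,4), heading south
[2] after strafe(left, 1): at (4,4), heading south
[3] after move(3): at (4,4), heading south
[4] after move(1): at (4,4), heading south

at (4,4), heading south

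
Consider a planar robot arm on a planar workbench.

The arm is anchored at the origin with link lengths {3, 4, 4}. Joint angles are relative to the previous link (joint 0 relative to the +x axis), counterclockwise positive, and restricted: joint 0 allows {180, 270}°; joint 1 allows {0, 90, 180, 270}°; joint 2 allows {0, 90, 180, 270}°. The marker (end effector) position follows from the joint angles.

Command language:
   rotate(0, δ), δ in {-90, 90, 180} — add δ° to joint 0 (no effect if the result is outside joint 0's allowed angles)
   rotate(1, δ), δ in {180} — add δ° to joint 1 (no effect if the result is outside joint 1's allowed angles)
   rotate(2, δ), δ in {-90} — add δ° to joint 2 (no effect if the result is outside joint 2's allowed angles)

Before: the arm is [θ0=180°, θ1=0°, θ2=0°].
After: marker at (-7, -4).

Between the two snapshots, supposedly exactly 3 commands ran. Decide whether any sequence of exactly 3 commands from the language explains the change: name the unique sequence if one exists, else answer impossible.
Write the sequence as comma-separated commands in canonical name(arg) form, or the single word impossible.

rotate(2, -90), rotate(2, -90), rotate(2, -90)

from: [θ0=180°, θ1=0°, θ2=0°]
step 1 (rotate(2, -90)): [θ0=180°, θ1=0°, θ2=270°]
step 2 (rotate(2, -90)): [θ0=180°, θ1=0°, θ2=180°]
step 3 (rotate(2, -90)): [θ0=180°, θ1=0°, θ2=90°]
uniquely the one of 125 3-step routes that fits.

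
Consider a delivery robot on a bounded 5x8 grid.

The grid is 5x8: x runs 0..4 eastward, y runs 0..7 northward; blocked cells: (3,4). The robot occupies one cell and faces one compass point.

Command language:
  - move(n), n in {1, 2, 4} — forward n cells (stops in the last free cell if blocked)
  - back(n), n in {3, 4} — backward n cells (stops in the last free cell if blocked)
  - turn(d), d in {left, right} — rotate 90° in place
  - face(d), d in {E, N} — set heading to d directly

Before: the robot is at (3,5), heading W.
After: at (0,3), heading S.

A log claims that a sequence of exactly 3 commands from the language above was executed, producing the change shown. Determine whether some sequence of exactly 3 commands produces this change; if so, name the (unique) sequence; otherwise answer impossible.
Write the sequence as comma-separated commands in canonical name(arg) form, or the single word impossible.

move(4), turn(left), move(2)

key: order matters: swapping move(4) and move(2) lands elsewhere
from: at (3,5), heading W
step 1 (move(4)): at (0,5), heading W
step 2 (turn(left)): at (0,5), heading S
step 3 (move(2)): at (0,3), heading S
no other 3-command option fits: unique.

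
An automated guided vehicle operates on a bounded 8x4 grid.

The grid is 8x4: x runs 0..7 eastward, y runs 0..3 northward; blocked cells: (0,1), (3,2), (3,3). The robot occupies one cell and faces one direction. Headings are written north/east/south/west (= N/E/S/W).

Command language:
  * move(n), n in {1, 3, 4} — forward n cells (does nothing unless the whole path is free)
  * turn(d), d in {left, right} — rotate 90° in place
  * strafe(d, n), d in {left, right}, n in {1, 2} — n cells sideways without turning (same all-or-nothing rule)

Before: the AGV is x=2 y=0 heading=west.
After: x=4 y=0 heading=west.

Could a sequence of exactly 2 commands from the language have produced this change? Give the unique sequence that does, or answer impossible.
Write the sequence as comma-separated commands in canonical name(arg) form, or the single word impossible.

no 2-step route produces this change.

impossible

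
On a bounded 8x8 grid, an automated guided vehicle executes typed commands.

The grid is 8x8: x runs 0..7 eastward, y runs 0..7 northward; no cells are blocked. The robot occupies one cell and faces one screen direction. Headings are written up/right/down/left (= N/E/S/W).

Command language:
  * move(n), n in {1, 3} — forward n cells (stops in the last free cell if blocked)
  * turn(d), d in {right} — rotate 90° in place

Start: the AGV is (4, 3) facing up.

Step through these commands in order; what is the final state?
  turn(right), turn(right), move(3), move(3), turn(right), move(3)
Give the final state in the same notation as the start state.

(1, 0) facing left

from: (4, 3) facing up
step 1 (turn(right)): (4, 3) facing right
step 2 (turn(right)): (4, 3) facing down
step 3 (move(3)): (4, 0) facing down
step 4 (move(3)): (4, 0) facing down
step 5 (turn(right)): (4, 0) facing left
step 6 (move(3)): (1, 0) facing left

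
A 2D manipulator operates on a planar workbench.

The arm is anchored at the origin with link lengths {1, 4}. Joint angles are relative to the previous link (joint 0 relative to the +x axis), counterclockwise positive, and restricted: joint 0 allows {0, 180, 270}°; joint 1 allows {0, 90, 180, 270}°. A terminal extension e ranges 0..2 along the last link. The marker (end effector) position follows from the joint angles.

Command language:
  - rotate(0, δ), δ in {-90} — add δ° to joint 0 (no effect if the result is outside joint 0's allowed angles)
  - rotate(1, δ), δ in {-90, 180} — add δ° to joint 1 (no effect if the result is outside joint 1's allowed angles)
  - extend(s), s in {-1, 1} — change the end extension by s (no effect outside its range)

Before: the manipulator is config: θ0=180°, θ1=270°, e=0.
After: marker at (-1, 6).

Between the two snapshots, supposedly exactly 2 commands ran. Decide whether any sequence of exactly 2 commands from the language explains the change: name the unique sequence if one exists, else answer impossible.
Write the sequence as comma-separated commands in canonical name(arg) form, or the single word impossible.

extend(1), extend(1)

t0: config: θ0=180°, θ1=270°, e=0
1. extend(1) → config: θ0=180°, θ1=270°, e=1
2. extend(1) → config: θ0=180°, θ1=270°, e=2
uniquely the one of 25 2-step routes that fits.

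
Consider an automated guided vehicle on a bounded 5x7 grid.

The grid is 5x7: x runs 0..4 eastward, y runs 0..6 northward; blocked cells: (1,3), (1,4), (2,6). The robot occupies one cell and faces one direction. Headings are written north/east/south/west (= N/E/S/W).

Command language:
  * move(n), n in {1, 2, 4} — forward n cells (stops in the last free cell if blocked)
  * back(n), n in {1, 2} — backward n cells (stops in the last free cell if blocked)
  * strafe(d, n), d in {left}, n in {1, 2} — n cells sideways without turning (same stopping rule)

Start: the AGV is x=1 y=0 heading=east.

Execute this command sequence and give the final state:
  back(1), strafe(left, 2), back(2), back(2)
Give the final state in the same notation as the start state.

from: x=1 y=0 heading=east
[1] after back(1): x=0 y=0 heading=east
[2] after strafe(left, 2): x=0 y=2 heading=east
[3] after back(2): x=0 y=2 heading=east
[4] after back(2): x=0 y=2 heading=east

x=0 y=2 heading=east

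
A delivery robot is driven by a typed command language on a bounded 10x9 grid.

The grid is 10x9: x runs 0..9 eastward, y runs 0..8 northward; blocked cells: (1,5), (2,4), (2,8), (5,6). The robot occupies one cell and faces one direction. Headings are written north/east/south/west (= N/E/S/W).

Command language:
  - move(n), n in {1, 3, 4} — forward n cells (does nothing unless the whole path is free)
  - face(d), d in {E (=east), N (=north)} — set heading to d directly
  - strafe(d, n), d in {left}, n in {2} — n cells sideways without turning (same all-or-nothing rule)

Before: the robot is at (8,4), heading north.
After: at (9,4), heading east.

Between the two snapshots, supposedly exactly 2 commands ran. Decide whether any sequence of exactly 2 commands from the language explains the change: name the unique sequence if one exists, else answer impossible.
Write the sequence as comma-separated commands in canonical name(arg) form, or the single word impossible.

key: cell and facing (now E) both changed — the 2 commands mix motion and turning
t0: at (8,4), heading north
1. face(E) → at (8,4), heading east
2. move(1) → at (9,4), heading east
all 36 alternatives checked — unique.

face(E), move(1)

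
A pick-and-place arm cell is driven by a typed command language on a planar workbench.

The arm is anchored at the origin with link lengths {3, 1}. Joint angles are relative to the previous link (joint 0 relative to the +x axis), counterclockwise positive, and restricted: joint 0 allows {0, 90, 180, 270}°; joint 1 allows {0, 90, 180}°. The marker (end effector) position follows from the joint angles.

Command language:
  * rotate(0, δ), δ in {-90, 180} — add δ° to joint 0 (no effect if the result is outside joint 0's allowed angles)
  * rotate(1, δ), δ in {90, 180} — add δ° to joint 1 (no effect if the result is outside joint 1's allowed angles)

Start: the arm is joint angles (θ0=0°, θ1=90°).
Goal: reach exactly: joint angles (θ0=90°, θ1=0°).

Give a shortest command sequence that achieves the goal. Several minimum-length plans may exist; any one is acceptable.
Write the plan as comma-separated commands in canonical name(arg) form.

rotate(0, 180), rotate(0, -90), rotate(1, 90), rotate(1, 180)

initial: joint angles (θ0=0°, θ1=90°)
step 1 (rotate(0, 180)): joint angles (θ0=180°, θ1=90°)
step 2 (rotate(0, -90)): joint angles (θ0=90°, θ1=90°)
step 3 (rotate(1, 90)): joint angles (θ0=90°, θ1=180°)
step 4 (rotate(1, 180)): joint angles (θ0=90°, θ1=0°)
shorter routes all fall short; 4 is best.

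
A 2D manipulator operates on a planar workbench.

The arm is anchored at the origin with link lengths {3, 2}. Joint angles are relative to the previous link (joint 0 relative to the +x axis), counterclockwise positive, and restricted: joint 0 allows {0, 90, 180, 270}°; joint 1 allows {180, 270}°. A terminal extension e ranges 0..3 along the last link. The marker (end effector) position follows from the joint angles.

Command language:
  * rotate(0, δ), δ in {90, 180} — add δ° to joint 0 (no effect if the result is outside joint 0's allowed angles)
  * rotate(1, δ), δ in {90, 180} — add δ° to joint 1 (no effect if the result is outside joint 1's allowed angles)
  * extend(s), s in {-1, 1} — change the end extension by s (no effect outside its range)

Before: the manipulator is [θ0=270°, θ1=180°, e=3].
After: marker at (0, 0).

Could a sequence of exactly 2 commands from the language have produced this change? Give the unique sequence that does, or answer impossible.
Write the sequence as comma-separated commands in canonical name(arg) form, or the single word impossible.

extend(-1), extend(-1)

start: [θ0=270°, θ1=180°, e=3]
[1] after extend(-1): [θ0=270°, θ1=180°, e=2]
[2] after extend(-1): [θ0=270°, θ1=180°, e=1]
all 36 alternatives checked — unique.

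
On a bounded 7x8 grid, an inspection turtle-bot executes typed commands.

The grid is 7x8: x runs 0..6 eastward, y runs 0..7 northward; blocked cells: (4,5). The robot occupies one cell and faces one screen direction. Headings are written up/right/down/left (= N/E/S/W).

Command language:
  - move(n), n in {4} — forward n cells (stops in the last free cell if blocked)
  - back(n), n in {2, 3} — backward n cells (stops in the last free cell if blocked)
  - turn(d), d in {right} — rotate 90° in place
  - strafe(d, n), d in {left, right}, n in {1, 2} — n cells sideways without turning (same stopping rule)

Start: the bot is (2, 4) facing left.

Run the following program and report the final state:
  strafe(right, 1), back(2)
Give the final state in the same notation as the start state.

(3, 5) facing left

t0: (2, 4) facing left
step 1 (strafe(right, 1)): (2, 5) facing left
step 2 (back(2)): (3, 5) facing left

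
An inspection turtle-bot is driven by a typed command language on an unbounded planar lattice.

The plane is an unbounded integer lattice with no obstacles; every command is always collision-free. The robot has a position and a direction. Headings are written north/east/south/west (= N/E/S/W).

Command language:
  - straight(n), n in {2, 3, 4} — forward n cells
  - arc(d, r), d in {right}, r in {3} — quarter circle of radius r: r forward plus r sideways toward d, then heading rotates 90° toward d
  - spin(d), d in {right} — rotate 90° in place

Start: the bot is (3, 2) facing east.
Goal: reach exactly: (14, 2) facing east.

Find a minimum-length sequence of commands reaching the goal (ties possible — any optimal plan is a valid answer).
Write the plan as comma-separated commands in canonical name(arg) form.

start: (3, 2) facing east
1. straight(4) → (7, 2) facing east
2. straight(4) → (11, 2) facing east
3. straight(3) → (14, 2) facing east
minimal: 3 command(s), checked below 3.

straight(4), straight(4), straight(3)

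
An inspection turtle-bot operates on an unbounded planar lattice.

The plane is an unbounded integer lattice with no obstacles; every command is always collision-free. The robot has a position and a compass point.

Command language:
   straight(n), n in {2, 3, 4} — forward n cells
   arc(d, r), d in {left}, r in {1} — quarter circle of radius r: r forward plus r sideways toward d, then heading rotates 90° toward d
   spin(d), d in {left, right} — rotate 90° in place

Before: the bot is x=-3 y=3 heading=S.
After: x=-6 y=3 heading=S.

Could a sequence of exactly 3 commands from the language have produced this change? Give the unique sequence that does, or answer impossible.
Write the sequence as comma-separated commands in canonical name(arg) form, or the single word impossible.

key: heading stays S — rotations cancel among the 3 commands
from: x=-3 y=3 heading=S
step 1 (spin(right)): x=-3 y=3 heading=W
step 2 (straight(3)): x=-6 y=3 heading=W
step 3 (spin(left)): x=-6 y=3 heading=S
no rival 3-sequence matches.

spin(right), straight(3), spin(left)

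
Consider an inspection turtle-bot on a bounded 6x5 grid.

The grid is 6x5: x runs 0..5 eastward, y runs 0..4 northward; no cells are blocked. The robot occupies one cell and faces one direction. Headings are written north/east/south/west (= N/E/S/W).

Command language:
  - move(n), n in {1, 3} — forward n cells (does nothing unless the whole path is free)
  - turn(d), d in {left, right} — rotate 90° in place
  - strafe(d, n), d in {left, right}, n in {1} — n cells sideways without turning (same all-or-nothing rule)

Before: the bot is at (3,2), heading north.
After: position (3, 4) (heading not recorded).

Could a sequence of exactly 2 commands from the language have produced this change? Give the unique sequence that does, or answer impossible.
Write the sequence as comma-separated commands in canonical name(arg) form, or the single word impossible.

move(1), move(1)

from: at (3,2), heading north
step 1 (move(1)): at (3,3), heading north
step 2 (move(1)): at (3,4), heading north
uniquely the one of 36 2-step routes that fits.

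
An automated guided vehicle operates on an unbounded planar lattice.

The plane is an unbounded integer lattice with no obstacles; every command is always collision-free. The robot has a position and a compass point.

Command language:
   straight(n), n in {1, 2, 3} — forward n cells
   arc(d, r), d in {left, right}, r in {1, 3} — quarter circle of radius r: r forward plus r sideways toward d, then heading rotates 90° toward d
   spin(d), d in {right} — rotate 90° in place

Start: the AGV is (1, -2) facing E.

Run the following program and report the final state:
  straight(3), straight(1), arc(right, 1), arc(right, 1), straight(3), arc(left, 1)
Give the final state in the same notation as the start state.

(1, -5) facing S

from: (1, -2) facing E
[1] after straight(3): (4, -2) facing E
[2] after straight(1): (5, -2) facing E
[3] after arc(right, 1): (6, -3) facing S
[4] after arc(right, 1): (5, -4) facing W
[5] after straight(3): (2, -4) facing W
[6] after arc(left, 1): (1, -5) facing S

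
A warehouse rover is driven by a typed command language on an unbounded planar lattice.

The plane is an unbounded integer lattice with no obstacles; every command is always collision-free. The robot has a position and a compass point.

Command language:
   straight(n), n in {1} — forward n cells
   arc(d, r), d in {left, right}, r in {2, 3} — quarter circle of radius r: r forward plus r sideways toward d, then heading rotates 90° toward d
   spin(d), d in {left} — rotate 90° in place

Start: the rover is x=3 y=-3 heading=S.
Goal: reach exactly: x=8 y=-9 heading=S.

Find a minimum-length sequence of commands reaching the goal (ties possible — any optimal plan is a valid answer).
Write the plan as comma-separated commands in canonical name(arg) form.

arc(left, 3), arc(right, 2), straight(1)

initial: x=3 y=-3 heading=S
step 1 (arc(left, 3)): x=6 y=-6 heading=E
step 2 (arc(right, 2)): x=8 y=-8 heading=S
step 3 (straight(1)): x=8 y=-9 heading=S
no 2-step plan works, so 3 is optimal.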